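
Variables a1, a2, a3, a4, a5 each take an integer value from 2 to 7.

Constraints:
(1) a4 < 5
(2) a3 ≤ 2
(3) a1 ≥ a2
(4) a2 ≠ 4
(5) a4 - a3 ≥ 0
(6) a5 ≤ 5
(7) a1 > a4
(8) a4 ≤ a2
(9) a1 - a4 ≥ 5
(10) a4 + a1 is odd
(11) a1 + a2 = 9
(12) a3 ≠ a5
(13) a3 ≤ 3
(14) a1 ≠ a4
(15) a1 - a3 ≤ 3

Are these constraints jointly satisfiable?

Unsatisfiable

Constraints 5, 9, and 15 give a4 − a3 ≥ 0, a3 − a1 ≥ -3, a1 − a4 ≥ 5.
Adding all 3 inequalities: the left sides telescope to 0, and the right sides sum to 0 + (-3) + 5 = 2. So 0 ≥ 2, which is false.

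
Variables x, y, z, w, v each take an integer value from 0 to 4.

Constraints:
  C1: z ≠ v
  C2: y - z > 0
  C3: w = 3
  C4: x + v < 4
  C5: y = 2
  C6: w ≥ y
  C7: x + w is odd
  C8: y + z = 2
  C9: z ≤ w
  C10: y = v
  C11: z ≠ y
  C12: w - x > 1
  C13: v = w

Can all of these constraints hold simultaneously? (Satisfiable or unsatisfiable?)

Unsatisfiable

Constraint 5 fixes y = 2 and constraint 3 fixes w = 3. Constraints 10 and 13 give y = v = w, so y = w. But 2 ≠ 3 — contradiction.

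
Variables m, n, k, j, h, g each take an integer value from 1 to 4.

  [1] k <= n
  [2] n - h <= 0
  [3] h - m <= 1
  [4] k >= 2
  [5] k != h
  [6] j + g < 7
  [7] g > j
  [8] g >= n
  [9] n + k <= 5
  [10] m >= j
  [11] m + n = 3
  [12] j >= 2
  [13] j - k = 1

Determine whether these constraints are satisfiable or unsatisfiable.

From constraints 10 and 12: m ≥ j ≥ 2. From constraints 1 and 4: n ≥ k ≥ 2. Hence m + n ≥ 4. But constraint 11 requires m + n = 3, and 3 < 4. Contradiction.

Unsatisfiable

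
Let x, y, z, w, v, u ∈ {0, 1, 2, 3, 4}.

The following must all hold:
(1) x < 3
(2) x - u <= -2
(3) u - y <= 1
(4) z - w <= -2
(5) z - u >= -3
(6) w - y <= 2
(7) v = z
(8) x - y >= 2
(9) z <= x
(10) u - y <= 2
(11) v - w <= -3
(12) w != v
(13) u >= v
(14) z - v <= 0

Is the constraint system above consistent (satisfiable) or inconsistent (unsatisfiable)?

Constraints 2, 5, 6, 8, 11, and 14 give v − z ≥ 0, z − u ≥ -3, u − x ≥ 2, x − y ≥ 2, y − w ≥ -2, w − v ≥ 3.
Adding all 6 inequalities: the left sides telescope to 0, and the right sides sum to 0 + (-3) + 2 + 2 + (-2) + 3 = 2. So 0 ≥ 2, which is false.

Unsatisfiable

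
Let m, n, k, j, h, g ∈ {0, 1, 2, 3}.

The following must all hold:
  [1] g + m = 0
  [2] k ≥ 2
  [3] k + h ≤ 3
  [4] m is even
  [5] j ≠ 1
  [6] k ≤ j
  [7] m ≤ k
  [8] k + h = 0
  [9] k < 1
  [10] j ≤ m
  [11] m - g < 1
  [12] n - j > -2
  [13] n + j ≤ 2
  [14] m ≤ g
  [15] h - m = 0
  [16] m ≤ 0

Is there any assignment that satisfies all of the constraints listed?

From constraints 2 and 6: j ≥ k and k ≥ 2, so j ≥ 2. From constraints 10 and 16: j ≤ m and m ≤ 0, so j ≤ 0. But 0 < 2, so no value of j works.

Unsatisfiable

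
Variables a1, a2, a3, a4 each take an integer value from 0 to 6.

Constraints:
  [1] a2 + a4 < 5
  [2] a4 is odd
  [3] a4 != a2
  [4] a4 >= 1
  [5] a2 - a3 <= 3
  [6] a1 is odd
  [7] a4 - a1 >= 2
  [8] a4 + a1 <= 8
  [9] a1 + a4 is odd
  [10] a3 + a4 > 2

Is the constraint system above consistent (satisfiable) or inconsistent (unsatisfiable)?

Unsatisfiable

Constraint 6 makes a1 odd and constraint 2 makes a4 odd, so a1 + a4 must be even. Constraint 9 says a1 + a4 is odd — contradiction.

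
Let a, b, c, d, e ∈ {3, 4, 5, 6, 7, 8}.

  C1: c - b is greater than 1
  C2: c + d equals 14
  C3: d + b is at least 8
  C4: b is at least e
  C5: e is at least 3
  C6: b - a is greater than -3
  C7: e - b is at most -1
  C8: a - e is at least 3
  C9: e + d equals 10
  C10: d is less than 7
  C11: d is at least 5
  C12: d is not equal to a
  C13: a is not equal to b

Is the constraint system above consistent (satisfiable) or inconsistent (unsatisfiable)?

One satisfying assignment is a = 7, b = 5, c = 8, d = 6, e = 4.
For the less obvious constraints — constraint 1: c - b = 3; constraint 2: c + d = 14; constraint 3: d + b = 11 — and the others hold by inspection.

Satisfiable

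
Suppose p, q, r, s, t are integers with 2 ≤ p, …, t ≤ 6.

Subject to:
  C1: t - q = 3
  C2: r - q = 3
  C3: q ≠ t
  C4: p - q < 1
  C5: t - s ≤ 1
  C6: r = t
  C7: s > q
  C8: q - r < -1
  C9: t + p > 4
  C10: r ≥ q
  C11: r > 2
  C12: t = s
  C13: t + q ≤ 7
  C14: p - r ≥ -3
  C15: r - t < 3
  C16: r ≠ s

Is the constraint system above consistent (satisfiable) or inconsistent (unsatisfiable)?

Unsatisfiable

From constraints 6 and 12, r = t = s, so r = s. But constraint 16 says r ≠ s. Contradiction.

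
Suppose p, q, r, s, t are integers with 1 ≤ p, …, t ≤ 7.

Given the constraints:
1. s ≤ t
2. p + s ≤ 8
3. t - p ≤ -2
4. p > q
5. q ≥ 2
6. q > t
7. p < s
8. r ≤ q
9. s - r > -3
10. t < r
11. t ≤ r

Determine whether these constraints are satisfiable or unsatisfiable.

Unsatisfiable

Constraints 1, 4, 7, 8, and 10 give p < s, s ≤ t, t < r, r ≤ q, q < p. Chaining: p < s ≤ t < r ≤ q < p, which forces p < p — impossible.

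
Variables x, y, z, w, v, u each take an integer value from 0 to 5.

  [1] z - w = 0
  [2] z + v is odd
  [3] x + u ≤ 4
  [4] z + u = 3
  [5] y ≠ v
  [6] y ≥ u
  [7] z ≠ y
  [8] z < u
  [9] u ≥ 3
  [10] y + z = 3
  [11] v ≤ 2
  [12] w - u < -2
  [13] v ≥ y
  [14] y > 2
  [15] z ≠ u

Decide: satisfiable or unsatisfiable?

From constraints 6 and 9: y ≥ u and u ≥ 3, so y ≥ 3. From constraints 11 and 13: y ≤ v and v ≤ 2, so y ≤ 2. But 2 < 3, so no value of y works.

Unsatisfiable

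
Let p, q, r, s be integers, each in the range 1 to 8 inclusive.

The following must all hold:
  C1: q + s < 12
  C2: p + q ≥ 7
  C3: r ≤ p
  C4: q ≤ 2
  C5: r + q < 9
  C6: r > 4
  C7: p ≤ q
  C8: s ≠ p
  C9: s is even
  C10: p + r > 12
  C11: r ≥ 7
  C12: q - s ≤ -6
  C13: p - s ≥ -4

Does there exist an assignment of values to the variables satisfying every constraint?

Unsatisfiable

From constraints 3 and 11: p ≥ r and r ≥ 7, so p ≥ 7. From constraints 4 and 7: p ≤ q and q ≤ 2, so p ≤ 2. But 2 < 7, so no value of p works.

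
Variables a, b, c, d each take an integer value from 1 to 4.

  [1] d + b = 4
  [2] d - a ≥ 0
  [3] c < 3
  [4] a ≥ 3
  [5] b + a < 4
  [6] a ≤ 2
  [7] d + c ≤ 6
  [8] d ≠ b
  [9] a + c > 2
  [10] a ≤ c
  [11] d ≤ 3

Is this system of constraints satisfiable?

Unsatisfiable

From constraints 4 and 10: c ≥ a and a ≥ 3, so c ≥ 3. From constraint 3: c ≤ 2. But 2 < 3, so no value of c works.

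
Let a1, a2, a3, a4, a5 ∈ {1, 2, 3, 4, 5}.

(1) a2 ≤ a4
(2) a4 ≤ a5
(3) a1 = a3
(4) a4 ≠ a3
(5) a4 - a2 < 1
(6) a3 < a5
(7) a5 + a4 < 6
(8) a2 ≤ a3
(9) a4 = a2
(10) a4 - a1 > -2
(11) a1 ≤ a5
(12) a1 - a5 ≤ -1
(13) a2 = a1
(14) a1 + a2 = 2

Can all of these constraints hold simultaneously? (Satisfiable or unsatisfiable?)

Unsatisfiable

From constraints 3, 9, and 13, a4 = a2 = a1 = a3, so a4 = a3. But constraint 4 says a4 ≠ a3. Contradiction.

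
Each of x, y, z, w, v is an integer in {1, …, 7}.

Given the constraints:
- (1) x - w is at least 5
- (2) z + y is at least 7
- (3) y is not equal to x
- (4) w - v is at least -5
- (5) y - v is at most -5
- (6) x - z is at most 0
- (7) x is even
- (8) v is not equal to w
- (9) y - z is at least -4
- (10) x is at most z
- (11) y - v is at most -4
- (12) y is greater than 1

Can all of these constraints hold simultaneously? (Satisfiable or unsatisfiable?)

Unsatisfiable

Constraints 1, 4, 5, 6, and 9 give x − w ≥ 5, w − v ≥ -5, v − y ≥ 5, y − z ≥ -4, z − x ≥ 0.
Adding all 5 inequalities: the left sides telescope to 0, and the right sides sum to 5 + (-5) + 5 + (-4) + 0 = 1. So 0 ≥ 1, which is false.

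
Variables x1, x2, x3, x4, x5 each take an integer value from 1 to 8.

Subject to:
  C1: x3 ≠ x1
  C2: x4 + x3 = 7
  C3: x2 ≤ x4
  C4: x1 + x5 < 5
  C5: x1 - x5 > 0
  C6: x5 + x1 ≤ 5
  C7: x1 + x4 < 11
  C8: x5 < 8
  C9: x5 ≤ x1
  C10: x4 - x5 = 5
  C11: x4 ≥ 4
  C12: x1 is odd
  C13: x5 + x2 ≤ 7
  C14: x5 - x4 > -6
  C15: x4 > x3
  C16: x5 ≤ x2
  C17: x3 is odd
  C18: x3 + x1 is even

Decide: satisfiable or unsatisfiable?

The assignment x1 = 3, x2 = 3, x3 = 1, x4 = 6, x5 = 1 works:
  constraint 2 holds since x4 + x3 = 7.
  constraint 4 holds since x1 + x5 = 4.
The rest check out directly.

Satisfiable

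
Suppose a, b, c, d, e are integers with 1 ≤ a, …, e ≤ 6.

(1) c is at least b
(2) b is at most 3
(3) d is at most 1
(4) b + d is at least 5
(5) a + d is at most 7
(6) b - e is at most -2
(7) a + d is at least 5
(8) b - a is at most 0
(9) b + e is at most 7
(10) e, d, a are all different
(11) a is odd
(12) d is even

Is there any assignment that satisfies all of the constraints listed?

From constraint 2: b ≤ 3. From constraint 3: d ≤ 1. Hence b + d ≤ 4. But constraint 4 requires b + d ≥ 5, and 5 > 4. Contradiction.

Unsatisfiable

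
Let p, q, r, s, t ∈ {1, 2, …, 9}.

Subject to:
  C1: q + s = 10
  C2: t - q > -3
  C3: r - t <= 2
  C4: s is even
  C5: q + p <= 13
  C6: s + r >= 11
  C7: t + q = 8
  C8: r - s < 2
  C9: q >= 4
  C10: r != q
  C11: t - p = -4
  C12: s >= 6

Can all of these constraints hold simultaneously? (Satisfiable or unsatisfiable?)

Try p = 8, q = 4, r = 6, s = 6, t = 4.
Check constraint 1: q + s = 10; constraint 2: t - q = 0. The remaining constraints are straightforward to verify.

Satisfiable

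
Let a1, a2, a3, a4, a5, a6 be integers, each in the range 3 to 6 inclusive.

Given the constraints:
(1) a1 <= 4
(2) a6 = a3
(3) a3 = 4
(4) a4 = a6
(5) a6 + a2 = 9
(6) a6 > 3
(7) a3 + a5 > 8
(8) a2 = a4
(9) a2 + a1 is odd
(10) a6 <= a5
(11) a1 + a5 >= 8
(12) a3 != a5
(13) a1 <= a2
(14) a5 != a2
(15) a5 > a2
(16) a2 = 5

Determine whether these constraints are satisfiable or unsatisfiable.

Unsatisfiable

Constraint 16 fixes a2 = 5 and constraint 3 fixes a3 = 4. Constraints 2, 4, and 8 give a2 = a4 = a6 = a3, so a2 = a3. But 5 ≠ 4 — contradiction.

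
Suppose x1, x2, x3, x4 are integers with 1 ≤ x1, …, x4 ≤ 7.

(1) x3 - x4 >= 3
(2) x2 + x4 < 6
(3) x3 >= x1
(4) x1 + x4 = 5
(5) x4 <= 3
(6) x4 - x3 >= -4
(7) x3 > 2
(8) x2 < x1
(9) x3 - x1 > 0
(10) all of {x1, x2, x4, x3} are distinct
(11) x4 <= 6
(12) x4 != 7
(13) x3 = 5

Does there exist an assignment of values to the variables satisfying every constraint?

The assignment x1 = 3, x2 = 1, x3 = 5, x4 = 2 works:
  constraint 1 holds since x3 - x4 = 3.
  constraint 2 holds since x2 + x4 = 3.
  constraint 4 holds since x1 + x4 = 5.
The rest check out directly.

Satisfiable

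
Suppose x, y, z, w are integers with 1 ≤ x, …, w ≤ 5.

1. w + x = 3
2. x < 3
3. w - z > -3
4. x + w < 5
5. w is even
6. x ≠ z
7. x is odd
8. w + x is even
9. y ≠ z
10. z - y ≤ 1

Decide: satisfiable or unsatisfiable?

Constraint 5 makes w even and constraint 7 makes x odd, so w + x must be odd. Constraint 8 says w + x is even — contradiction.

Unsatisfiable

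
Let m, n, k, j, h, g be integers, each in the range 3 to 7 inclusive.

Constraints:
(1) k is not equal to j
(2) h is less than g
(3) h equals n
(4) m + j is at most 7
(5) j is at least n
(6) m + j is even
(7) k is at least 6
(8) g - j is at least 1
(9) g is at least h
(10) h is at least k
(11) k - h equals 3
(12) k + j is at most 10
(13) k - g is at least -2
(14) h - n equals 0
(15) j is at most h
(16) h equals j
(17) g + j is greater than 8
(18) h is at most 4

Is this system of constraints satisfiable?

From constraint 7: k ≥ 6. From constraints 10 and 18: k ≤ h and h ≤ 4, so k ≤ 4. But 4 < 6, so no value of k works.

Unsatisfiable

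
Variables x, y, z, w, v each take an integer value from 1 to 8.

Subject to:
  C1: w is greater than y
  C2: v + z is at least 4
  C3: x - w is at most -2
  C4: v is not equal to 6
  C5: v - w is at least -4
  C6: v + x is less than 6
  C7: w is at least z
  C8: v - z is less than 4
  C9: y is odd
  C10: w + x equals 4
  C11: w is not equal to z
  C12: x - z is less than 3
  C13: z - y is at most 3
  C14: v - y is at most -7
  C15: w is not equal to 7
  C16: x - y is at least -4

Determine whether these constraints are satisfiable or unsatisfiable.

Constraints 3, 5, 14, and 16 give v − w ≥ -4, w − x ≥ 2, x − y ≥ -4, y − v ≥ 7.
Adding all 4 inequalities: the left sides telescope to 0, and the right sides sum to (-4) + 2 + (-4) + 7 = 1. So 0 ≥ 1, which is false.

Unsatisfiable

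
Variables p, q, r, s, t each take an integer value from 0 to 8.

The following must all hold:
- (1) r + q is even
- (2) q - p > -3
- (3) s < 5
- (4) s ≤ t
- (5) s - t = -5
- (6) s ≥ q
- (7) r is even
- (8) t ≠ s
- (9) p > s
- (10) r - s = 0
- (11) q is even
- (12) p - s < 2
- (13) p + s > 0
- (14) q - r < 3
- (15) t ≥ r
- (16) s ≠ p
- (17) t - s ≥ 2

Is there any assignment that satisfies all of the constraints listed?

The assignment p = 1, q = 0, r = 0, s = 0, t = 5 works:
  constraint 2 holds since q - p = -1.
  constraint 5 holds since s - t = -5.
  constraint 10 holds since r - s = 0.
The rest check out directly.

Satisfiable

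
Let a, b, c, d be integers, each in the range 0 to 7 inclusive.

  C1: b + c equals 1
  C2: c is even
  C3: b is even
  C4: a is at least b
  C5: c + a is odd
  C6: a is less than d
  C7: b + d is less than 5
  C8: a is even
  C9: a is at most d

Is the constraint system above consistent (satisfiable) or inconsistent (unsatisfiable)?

Constraint 2 makes c even and constraint 8 makes a even, so c + a must be even. Constraint 5 says c + a is odd — contradiction.

Unsatisfiable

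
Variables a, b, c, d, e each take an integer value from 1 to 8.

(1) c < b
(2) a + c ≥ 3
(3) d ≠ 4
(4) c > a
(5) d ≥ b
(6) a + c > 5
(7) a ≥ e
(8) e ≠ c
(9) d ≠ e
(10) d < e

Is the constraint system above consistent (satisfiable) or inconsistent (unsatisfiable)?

Unsatisfiable

Constraints 1, 4, 5, 7, and 10 give c < b, b ≤ d, d < e, e ≤ a, a < c. Chaining: c < b ≤ d < e ≤ a < c, which forces c < c — impossible.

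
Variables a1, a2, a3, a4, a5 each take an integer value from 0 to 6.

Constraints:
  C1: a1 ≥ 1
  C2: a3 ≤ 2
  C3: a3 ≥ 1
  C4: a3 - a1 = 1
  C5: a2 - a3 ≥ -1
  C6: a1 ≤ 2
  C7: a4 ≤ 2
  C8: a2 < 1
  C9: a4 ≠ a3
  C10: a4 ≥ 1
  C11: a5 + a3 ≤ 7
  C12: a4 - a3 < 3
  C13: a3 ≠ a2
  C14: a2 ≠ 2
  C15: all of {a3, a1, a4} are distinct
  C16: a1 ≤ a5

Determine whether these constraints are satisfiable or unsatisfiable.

Unsatisfiable

Constraints 1, 2, 3, 6, 7, and 10 confine each of a3, a1, a4 to the 2 values {1, 2}.
Constraint 15 requires all 3 of them to be distinct, but only 2 values are available — impossible by the pigeonhole principle.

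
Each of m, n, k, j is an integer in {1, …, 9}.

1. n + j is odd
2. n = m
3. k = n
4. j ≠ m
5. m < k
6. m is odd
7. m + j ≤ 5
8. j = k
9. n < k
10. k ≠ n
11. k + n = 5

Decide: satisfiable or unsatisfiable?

From constraints 2, 3, and 8, j = k = n = m, so j = m. But constraint 4 says j ≠ m. Contradiction.

Unsatisfiable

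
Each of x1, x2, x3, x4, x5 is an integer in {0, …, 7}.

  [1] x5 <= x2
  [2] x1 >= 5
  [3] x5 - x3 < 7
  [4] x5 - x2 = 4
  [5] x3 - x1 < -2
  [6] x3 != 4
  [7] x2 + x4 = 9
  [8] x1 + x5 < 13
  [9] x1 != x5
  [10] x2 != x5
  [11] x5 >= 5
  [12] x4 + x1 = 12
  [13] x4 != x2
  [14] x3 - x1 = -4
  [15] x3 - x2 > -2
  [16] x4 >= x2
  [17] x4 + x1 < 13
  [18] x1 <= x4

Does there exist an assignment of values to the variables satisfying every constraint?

Unsatisfiable

From constraints 1 and 11: x2 ≥ x5 ≥ 5. From constraints 2 and 18: x4 ≥ x1 ≥ 5. Hence x2 + x4 ≥ 10. But constraint 7 requires x2 + x4 = 9, and 9 < 10. Contradiction.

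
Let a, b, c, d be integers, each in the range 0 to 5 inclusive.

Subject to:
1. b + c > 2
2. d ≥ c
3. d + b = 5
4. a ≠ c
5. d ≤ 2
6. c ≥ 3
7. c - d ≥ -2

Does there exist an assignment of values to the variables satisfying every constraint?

From constraints 2 and 6: d ≥ c and c ≥ 3, so d ≥ 3. From constraint 5: d ≤ 2. But 2 < 3, so no value of d works.

Unsatisfiable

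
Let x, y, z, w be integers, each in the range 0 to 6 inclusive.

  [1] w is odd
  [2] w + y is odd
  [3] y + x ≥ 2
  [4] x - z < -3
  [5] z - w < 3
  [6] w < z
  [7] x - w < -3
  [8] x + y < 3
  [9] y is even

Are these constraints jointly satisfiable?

Setting (x, y, z, w) = (0, 2, 6, 5) satisfies everything: constraint 3: y + x = 2; constraint 4: x - z = -6; constraint 5: z - w = 1, and the others follow.

Satisfiable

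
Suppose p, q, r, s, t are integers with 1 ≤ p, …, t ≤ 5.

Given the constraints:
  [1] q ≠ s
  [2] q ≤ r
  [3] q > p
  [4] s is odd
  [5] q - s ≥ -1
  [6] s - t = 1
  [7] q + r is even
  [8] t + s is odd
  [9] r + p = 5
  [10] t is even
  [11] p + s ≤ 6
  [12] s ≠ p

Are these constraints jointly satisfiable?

Satisfiable

One satisfying assignment is p = 1, q = 4, r = 4, s = 5, t = 4.
For the less obvious constraints — constraint 5: q - s = -1; constraint 6: s - t = 1 — and the others hold by inspection.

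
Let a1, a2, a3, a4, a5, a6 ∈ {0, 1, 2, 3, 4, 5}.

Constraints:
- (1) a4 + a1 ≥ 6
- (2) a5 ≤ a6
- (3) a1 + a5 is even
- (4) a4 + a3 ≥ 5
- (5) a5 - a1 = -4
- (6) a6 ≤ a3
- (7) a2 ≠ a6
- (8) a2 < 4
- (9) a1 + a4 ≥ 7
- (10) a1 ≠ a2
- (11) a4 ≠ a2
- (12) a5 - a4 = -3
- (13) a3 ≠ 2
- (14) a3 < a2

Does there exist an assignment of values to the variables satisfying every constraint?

Satisfiable

Try a1 = 5, a2 = 2, a3 = 1, a4 = 4, a5 = 1, a6 = 1.
Check constraint 1: a4 + a1 = 9; constraint 4: a4 + a3 = 5; constraint 5: a5 - a1 = -4. The remaining constraints are straightforward to verify.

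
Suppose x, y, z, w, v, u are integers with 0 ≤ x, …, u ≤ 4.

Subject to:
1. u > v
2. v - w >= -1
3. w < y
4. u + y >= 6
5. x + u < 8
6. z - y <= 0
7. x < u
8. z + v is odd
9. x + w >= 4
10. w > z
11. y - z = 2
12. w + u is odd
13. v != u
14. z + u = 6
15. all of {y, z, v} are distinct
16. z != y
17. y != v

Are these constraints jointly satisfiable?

Try x = 3, y = 4, z = 2, w = 3, v = 3, u = 4.
Check constraint 2: v - w = 0; constraint 4: u + y = 8; constraint 5: x + u = 7. The remaining constraints are straightforward to verify.

Satisfiable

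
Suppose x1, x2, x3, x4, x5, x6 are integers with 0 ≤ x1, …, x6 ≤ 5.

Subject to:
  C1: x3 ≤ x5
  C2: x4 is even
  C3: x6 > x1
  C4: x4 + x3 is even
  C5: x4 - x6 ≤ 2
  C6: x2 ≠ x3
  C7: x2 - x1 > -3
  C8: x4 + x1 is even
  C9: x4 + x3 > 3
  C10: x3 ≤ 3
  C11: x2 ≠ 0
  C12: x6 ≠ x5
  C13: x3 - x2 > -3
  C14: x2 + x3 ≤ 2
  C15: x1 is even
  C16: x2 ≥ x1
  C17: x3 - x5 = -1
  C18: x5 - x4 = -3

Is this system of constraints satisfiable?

One satisfying assignment is x1 = 2, x2 = 2, x3 = 0, x4 = 4, x5 = 1, x6 = 5.
For the less obvious constraints — constraint 5: x4 - x6 = -1; constraint 7: x2 - x1 = 0 — and the others hold by inspection.

Satisfiable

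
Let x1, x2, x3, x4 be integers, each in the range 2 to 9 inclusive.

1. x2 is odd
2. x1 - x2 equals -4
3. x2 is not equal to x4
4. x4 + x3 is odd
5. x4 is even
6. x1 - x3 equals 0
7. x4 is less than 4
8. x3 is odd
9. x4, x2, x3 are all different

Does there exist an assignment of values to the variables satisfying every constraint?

Satisfiable

Setting (x1, x2, x3, x4) = (3, 7, 3, 2) satisfies everything: constraint 2: x1 - x2 = -4; constraint 6: x1 - x3 = 0; constraint 9: values 2, 7, 3 are distinct, and the others follow.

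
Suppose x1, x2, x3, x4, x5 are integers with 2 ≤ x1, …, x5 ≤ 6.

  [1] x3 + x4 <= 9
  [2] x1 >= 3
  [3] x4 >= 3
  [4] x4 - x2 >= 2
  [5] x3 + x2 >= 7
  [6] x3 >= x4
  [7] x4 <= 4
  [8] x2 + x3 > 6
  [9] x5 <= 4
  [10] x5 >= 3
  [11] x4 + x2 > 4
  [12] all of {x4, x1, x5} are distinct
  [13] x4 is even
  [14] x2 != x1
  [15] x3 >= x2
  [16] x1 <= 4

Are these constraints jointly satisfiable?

Constraints 2, 3, 7, 9, 10, and 16 confine each of x4, x1, x5 to the 2 values {3, 4}.
Constraint 12 requires all 3 of them to be distinct, but only 2 values are available — impossible by the pigeonhole principle.

Unsatisfiable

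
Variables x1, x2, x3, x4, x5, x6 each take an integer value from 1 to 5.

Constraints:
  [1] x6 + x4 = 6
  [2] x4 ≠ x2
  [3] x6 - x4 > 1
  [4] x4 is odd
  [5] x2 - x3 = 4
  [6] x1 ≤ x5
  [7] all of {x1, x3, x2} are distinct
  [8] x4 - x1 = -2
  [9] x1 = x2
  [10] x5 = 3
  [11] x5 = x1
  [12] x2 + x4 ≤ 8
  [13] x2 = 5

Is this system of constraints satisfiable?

Unsatisfiable

Constraint 10 fixes x5 = 3 and constraint 13 fixes x2 = 5. Constraints 9 and 11 give x5 = x1 = x2, so x5 = x2. But 3 ≠ 5 — contradiction.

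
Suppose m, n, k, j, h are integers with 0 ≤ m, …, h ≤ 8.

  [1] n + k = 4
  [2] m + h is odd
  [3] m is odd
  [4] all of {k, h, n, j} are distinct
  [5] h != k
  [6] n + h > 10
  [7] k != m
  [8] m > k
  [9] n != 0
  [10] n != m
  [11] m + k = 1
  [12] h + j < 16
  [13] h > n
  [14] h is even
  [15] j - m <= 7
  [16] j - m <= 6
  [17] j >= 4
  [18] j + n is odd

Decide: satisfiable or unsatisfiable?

Setting (m, n, k, j, h) = (1, 4, 0, 7, 8) satisfies everything: constraint 1: n + k = 4; constraint 6: n + h = 12, and the others follow.

Satisfiable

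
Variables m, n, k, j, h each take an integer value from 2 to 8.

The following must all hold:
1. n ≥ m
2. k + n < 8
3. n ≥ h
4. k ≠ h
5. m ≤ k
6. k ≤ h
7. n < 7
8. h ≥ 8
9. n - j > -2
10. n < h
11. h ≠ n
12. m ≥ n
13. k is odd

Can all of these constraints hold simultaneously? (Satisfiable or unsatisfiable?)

From constraints 3 and 8: n ≥ h and h ≥ 8, so n ≥ 8. From constraint 7: n ≤ 6. But 6 < 8, so no value of n works.

Unsatisfiable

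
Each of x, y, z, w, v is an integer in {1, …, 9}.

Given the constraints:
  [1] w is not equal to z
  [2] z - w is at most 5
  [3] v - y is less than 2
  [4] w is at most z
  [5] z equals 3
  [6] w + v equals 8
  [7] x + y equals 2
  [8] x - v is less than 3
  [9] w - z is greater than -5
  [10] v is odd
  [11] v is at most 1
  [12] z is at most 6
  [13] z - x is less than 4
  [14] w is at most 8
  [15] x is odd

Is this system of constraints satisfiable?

From constraints 4 and 12: w ≤ z ≤ 6. From constraint 11: v ≤ 1. Hence w + v ≤ 7. But constraint 6 requires w + v = 8, and 8 > 7. Contradiction.

Unsatisfiable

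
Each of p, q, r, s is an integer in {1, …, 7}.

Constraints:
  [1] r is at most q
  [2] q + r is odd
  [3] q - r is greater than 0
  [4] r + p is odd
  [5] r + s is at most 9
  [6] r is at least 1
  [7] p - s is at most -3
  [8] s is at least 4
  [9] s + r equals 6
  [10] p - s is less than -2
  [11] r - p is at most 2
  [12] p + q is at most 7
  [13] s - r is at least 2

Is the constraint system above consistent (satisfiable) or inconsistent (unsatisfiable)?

One satisfying assignment is p = 1, q = 3, r = 2, s = 4.
For the less obvious constraints — constraint 3: q - r = 1; constraint 5: r + s = 6; constraint 7: p - s = -3 — and the others hold by inspection.

Satisfiable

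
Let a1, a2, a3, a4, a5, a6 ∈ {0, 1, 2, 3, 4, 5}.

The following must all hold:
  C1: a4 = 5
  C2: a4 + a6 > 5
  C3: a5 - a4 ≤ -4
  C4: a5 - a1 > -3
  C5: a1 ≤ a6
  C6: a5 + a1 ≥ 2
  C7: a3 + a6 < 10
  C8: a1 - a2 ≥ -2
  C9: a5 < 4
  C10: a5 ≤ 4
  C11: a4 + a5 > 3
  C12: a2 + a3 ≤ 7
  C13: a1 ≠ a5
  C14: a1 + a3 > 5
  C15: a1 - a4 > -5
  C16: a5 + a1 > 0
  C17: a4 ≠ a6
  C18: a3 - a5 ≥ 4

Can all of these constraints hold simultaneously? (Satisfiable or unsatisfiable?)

The assignment a1 = 2, a2 = 2, a3 = 5, a4 = 5, a5 = 0, a6 = 3 works:
  constraint 2 holds since a4 + a6 = 8.
  constraint 3 holds since a5 - a4 = -5.
The rest check out directly.

Satisfiable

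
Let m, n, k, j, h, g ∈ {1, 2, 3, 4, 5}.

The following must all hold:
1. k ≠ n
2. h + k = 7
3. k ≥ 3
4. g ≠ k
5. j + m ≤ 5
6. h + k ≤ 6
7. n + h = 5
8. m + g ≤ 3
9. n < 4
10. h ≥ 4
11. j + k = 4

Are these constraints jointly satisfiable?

From constraint 10: h ≥ 4. From constraint 3: k ≥ 3. Hence h + k ≥ 7. But constraint 6 requires h + k ≤ 6, and 6 < 7. Contradiction.

Unsatisfiable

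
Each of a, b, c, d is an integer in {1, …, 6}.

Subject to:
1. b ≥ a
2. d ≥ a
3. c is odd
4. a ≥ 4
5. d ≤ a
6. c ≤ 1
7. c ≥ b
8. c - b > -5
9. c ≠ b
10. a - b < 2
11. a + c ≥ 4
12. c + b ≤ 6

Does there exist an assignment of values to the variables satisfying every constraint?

From constraints 1 and 4: b ≥ a and a ≥ 4, so b ≥ 4. From constraints 6 and 7: b ≤ c and c ≤ 1, so b ≤ 1. But 1 < 4, so no value of b works.

Unsatisfiable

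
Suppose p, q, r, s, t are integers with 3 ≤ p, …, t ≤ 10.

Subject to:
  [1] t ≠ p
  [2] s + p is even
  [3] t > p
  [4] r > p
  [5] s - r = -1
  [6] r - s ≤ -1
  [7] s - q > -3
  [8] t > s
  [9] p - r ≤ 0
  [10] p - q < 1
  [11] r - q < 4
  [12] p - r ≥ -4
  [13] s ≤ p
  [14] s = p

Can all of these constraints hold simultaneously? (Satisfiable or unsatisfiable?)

Constraints 4, 6, and 13 give r < s, s ≤ p, p < r. Chaining: r < s ≤ p < r, which forces r < r — impossible.

Unsatisfiable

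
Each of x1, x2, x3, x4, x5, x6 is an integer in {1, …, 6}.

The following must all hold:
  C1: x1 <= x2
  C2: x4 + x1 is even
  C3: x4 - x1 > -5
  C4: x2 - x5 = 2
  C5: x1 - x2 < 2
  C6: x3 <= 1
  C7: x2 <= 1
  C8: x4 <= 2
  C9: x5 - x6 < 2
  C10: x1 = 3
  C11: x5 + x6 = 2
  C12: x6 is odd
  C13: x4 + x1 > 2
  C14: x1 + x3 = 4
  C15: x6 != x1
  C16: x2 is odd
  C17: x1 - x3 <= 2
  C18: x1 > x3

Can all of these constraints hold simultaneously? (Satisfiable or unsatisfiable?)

From constraints 1 and 7: x1 ≤ x2 ≤ 1. From constraint 6: x3 ≤ 1. Hence x1 + x3 ≤ 2. But constraint 14 requires x1 + x3 = 4, and 4 > 2. Contradiction.

Unsatisfiable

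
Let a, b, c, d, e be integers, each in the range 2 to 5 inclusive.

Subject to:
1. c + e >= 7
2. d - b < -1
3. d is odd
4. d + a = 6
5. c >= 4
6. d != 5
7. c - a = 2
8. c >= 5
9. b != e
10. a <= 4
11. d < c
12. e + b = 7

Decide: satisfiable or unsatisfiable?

One satisfying assignment is a = 3, b = 5, c = 5, d = 3, e = 2.
For the less obvious constraints — constraint 1: c + e = 7; constraint 2: d - b = -2; constraint 4: d + a = 6 — and the others hold by inspection.

Satisfiable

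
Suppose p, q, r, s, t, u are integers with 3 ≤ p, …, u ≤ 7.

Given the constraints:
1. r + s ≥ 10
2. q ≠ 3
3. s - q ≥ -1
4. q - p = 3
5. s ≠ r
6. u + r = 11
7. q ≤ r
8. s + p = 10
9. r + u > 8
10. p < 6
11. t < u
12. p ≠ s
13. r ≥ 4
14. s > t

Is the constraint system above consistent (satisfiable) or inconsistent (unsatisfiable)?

Satisfiable

The assignment p = 4, q = 7, r = 7, s = 6, t = 3, u = 4 works:
  constraint 1 holds since r + s = 13.
  constraint 3 holds since s - q = -1.
  constraint 4 holds since q - p = 3.
The rest check out directly.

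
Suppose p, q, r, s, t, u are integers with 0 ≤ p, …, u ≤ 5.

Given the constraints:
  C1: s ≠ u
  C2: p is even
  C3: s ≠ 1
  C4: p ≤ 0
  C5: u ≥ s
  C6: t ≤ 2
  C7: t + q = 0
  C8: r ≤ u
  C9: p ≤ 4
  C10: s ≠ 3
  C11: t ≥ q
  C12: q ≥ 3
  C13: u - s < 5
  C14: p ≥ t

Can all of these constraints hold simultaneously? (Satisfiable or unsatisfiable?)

From constraints 11 and 12: t ≥ q and q ≥ 3, so t ≥ 3. From constraints 4 and 14: t ≤ p and p ≤ 0, so t ≤ 0. But 0 < 3, so no value of t works.

Unsatisfiable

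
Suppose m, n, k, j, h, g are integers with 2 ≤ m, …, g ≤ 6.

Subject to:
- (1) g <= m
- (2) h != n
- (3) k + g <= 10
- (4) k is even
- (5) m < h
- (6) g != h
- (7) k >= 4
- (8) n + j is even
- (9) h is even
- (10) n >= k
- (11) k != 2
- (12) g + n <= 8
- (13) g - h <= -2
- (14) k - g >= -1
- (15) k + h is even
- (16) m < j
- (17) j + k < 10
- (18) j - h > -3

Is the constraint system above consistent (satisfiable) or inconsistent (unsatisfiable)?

Setting (m, n, k, j, h, g) = (3, 4, 4, 4, 6, 3) satisfies everything: constraint 3: k + g = 7; constraint 12: g + n = 7; constraint 13: g - h = -3, and the others follow.

Satisfiable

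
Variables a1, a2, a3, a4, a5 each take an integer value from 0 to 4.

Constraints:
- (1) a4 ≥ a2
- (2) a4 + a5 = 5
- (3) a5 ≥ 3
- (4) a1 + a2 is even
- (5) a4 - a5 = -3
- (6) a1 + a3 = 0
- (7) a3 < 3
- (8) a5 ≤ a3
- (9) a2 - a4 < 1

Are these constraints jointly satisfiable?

Unsatisfiable

From constraints 3 and 8: a3 ≥ a5 and a5 ≥ 3, so a3 ≥ 3. From constraint 7: a3 ≤ 2. But 2 < 3, so no value of a3 works.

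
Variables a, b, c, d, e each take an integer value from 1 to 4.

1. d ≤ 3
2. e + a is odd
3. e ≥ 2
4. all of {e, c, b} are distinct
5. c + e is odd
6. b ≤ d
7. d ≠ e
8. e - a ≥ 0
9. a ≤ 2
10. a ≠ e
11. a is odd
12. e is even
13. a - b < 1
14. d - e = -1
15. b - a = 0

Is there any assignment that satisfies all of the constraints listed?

Take a = 1, b = 1, c = 3, d = 1, e = 2. Then constraint 8: e - a = 1; constraint 13: a - b = 0, and every other listed constraint is also met.

Satisfiable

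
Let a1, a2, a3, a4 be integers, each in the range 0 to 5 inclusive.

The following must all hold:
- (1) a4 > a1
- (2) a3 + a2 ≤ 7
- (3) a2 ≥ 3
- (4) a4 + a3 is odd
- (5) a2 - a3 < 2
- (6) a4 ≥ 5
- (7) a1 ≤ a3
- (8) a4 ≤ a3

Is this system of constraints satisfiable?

Unsatisfiable

From constraints 6 and 8: a3 ≥ a4 ≥ 5. From constraint 3: a2 ≥ 3. Hence a3 + a2 ≥ 8. But constraint 2 requires a3 + a2 ≤ 7, and 7 < 8. Contradiction.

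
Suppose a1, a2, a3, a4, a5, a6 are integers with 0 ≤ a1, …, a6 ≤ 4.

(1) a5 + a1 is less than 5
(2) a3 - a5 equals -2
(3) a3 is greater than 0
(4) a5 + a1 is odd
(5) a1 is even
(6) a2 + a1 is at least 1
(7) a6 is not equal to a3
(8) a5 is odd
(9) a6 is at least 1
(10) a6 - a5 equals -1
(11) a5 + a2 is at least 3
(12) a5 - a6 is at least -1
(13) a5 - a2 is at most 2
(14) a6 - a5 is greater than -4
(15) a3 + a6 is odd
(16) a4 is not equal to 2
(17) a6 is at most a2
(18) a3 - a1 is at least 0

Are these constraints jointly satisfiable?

The assignment a1 = 0, a2 = 3, a3 = 1, a4 = 4, a5 = 3, a6 = 2 works:
  constraint 1 holds since a5 + a1 = 3.
  constraint 2 holds since a3 - a5 = -2.
  constraint 6 holds since a2 + a1 = 3.
The rest check out directly.

Satisfiable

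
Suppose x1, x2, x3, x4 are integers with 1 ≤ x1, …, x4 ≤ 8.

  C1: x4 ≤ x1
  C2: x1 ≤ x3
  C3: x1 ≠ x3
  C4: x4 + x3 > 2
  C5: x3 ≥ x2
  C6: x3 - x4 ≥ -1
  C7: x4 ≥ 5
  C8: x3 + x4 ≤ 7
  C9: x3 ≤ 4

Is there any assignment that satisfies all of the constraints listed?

Unsatisfiable

From constraints 1 and 7: x1 ≥ x4 and x4 ≥ 5, so x1 ≥ 5. From constraints 2 and 9: x1 ≤ x3 and x3 ≤ 4, so x1 ≤ 4. But 4 < 5, so no value of x1 works.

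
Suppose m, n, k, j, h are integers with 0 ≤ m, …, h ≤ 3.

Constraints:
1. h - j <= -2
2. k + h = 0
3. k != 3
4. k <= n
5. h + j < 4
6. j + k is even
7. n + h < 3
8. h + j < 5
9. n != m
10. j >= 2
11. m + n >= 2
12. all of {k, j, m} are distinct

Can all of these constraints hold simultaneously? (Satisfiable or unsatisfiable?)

Satisfiable

Take m = 3, n = 0, k = 0, j = 2, h = 0. Then constraint 1: h - j = -2; constraint 2: k + h = 0; constraint 5: h + j = 2, and every other listed constraint is also met.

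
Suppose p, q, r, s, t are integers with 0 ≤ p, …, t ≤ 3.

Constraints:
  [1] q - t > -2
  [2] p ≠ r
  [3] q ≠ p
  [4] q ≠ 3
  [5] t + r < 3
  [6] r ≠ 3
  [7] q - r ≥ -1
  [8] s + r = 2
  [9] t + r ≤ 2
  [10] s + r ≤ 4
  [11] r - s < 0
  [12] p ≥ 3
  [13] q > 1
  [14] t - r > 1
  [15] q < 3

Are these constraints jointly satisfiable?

Satisfiable

Take p = 3, q = 2, r = 0, s = 2, t = 2. Then constraint 1: q - t = 0; constraint 5: t + r = 2; constraint 7: q - r = 2, and every other listed constraint is also met.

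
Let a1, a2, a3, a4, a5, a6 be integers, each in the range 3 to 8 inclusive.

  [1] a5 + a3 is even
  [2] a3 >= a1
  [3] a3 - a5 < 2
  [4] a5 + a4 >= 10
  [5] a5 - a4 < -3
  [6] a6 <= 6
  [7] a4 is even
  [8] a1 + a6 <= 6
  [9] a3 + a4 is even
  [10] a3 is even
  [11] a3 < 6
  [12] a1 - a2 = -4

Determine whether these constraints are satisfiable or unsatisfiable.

Take a1 = 3, a2 = 7, a3 = 4, a4 = 8, a5 = 4, a6 = 3. Then constraint 3: a3 - a5 = 0; constraint 4: a5 + a4 = 12, and every other listed constraint is also met.

Satisfiable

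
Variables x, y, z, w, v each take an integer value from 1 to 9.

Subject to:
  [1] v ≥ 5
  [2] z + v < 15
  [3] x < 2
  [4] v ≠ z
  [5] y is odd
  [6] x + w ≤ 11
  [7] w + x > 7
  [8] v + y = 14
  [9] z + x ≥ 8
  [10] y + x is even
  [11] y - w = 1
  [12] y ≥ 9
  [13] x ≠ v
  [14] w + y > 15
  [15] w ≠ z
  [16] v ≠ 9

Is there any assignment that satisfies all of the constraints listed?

Satisfiable

The assignment x = 1, y = 9, z = 7, w = 8, v = 5 works:
  constraint 2 holds since z + v = 12.
  constraint 6 holds since x + w = 9.
  constraint 7 holds since w + x = 9.
The rest check out directly.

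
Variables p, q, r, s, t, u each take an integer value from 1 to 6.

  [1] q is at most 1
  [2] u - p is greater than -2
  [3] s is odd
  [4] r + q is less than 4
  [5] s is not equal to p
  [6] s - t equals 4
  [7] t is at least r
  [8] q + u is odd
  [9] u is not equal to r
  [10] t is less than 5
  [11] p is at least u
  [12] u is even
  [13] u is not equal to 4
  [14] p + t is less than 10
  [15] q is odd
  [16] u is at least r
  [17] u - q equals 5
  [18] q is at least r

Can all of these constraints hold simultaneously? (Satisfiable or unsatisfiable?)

Satisfiable

Try p = 6, q = 1, r = 1, s = 5, t = 1, u = 6.
Check constraint 2: u - p = 0; constraint 4: r + q = 2; constraint 6: s - t = 4. The remaining constraints are straightforward to verify.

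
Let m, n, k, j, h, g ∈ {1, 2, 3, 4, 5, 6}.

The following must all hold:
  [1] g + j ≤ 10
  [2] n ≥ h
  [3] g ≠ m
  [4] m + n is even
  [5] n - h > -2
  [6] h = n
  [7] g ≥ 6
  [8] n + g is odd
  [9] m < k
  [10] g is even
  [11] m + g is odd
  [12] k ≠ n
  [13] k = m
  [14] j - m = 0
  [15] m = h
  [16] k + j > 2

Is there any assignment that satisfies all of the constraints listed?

From constraints 6, 13, and 15, k = m = h = n, so k = n. But constraint 12 says k ≠ n. Contradiction.

Unsatisfiable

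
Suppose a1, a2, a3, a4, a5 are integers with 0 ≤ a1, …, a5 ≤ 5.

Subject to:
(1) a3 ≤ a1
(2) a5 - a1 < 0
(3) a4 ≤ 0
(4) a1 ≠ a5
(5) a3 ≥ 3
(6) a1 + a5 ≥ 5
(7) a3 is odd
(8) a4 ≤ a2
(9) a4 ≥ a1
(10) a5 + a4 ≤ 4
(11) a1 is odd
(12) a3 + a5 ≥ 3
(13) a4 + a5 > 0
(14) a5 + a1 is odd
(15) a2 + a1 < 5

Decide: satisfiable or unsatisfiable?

Unsatisfiable

From constraints 1 and 5: a1 ≥ a3 and a3 ≥ 3, so a1 ≥ 3. From constraints 3 and 9: a1 ≤ a4 and a4 ≤ 0, so a1 ≤ 0. But 0 < 3, so no value of a1 works.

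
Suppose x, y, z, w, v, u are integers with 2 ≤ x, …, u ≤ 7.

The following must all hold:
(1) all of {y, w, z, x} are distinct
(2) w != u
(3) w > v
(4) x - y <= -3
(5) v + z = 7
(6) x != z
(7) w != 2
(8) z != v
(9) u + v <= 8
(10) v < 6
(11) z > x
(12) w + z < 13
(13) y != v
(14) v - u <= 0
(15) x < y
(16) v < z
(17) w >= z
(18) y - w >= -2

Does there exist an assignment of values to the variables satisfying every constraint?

Satisfiable

Try x = 2, y = 7, z = 5, w = 6, v = 2, u = 4.
Check constraint 4: x - y = -5; constraint 5: v + z = 7; constraint 9: u + v = 6. The remaining constraints are straightforward to verify.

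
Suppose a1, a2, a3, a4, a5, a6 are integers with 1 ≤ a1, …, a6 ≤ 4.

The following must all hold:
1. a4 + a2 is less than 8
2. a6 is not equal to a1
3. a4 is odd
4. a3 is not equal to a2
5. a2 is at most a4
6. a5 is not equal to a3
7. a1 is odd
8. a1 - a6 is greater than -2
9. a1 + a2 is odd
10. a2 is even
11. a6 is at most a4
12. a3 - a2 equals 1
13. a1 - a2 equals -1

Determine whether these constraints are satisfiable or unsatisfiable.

The assignment a1 = 1, a2 = 2, a3 = 3, a4 = 3, a5 = 4, a6 = 2 works:
  constraint 1 holds since a4 + a2 = 5.
  constraint 8 holds since a1 - a6 = -1.
The rest check out directly.

Satisfiable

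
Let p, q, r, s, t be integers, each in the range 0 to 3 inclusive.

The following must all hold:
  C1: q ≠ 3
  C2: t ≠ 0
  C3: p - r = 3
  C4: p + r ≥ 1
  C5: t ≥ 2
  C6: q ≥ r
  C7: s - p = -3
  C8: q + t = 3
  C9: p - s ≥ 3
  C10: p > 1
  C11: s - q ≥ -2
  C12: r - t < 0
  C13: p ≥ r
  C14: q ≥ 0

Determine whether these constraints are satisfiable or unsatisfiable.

Take p = 3, q = 0, r = 0, s = 0, t = 3. Then constraint 3: p - r = 3; constraint 4: p + r = 3, and every other listed constraint is also met.

Satisfiable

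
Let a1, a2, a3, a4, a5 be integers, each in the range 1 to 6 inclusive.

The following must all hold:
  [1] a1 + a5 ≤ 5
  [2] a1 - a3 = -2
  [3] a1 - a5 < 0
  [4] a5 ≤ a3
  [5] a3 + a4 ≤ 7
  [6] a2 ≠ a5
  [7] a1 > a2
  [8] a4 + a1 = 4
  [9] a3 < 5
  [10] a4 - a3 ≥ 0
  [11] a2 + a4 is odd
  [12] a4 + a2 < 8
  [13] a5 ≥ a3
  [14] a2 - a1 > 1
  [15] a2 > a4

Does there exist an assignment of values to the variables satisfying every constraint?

Constraints 3, 4, 7, 10, and 15 give a5 ≤ a3, a3 ≤ a4, a4 < a2, a2 < a1, a1 < a5. Chaining: a5 ≤ a3 ≤ a4 < a2 < a1 < a5, which forces a5 < a5 — impossible.

Unsatisfiable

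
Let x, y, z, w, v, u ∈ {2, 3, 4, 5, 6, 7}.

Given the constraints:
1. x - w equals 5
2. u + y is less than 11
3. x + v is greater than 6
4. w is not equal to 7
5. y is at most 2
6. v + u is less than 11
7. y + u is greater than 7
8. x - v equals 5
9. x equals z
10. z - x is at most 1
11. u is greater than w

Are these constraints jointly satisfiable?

The assignment x = 7, y = 2, z = 7, w = 2, v = 2, u = 7 works:
  constraint 1 holds since x - w = 5.
  constraint 2 holds since u + y = 9.
The rest check out directly.

Satisfiable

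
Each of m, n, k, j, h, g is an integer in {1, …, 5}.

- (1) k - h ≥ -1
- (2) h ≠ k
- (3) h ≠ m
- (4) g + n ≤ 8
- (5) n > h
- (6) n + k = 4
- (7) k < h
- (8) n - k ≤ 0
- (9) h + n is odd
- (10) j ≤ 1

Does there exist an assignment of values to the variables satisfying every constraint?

Unsatisfiable

Constraints 5, 7, and 8 give k < h, h < n, n ≤ k. Chaining: k < h < n ≤ k, which forces k < k — impossible.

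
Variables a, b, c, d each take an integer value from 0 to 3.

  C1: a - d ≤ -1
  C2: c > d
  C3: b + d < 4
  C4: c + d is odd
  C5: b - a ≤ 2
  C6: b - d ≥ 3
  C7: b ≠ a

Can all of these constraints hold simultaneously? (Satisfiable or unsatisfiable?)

Constraints 1, 5, and 6 give d − a ≥ 1, a − b ≥ -2, b − d ≥ 3.
Adding all 3 inequalities: the left sides telescope to 0, and the right sides sum to 1 + (-2) + 3 = 2. So 0 ≥ 2, which is false.

Unsatisfiable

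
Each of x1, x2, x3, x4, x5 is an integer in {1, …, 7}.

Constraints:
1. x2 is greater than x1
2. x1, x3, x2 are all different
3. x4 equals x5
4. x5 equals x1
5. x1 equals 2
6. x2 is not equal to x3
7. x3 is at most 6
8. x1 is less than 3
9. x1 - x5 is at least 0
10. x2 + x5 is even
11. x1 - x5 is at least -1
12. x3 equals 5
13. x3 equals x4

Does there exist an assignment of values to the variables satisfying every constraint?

Unsatisfiable

Constraint 12 fixes x3 = 5 and constraint 5 fixes x1 = 2. Constraints 3, 4, and 13 give x3 = x4 = x5 = x1, so x3 = x1. But 5 ≠ 2 — contradiction.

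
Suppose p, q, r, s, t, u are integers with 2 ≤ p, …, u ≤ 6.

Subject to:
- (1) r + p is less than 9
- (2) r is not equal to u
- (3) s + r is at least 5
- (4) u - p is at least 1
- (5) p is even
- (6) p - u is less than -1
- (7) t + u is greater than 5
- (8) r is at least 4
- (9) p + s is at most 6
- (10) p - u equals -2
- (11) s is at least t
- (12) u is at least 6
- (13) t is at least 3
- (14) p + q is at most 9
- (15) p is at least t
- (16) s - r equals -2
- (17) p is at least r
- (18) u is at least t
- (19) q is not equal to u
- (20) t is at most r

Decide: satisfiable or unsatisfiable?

Unsatisfiable

From constraints 8 and 17: p ≥ r ≥ 4. From constraints 11 and 13: s ≥ t ≥ 3. Hence p + s ≥ 7. But constraint 9 requires p + s ≤ 6, and 6 < 7. Contradiction.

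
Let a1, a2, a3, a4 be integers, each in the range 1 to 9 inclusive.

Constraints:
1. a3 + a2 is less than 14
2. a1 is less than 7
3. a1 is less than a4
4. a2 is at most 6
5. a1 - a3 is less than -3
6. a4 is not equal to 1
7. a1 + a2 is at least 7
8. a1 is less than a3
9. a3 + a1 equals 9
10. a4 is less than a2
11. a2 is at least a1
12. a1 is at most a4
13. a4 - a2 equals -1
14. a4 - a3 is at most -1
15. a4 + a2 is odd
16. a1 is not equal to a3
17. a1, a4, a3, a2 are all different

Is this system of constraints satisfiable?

Setting (a1, a2, a3, a4) = (2, 6, 7, 5) satisfies everything: constraint 1: a3 + a2 = 13; constraint 5: a1 - a3 = -5, and the others follow.

Satisfiable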